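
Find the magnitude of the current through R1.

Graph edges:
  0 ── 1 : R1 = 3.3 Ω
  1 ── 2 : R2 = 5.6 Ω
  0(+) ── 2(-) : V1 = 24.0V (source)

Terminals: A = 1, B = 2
Nodal analysis, taking node 2 as the 0 V reference.
Source V1 fixes V_0 = 24 V.
KCL at each unknown node (sum of currents leaving = 0; resistances in Ω):
  Node 1: (V_1 - 24)/3.3 + (V_1 - 0)/5.6 = 0
Collecting terms: 0.4816 × V_1 = 7.273  =>  V_1 = 15.1 V
I_R1 = (V_0 - V_1)/R1 = (24 - 15.1)/3.3 = 2.697 A
|I_R1| = 2.697 A

Final answer: |I_R1| = 2.697 A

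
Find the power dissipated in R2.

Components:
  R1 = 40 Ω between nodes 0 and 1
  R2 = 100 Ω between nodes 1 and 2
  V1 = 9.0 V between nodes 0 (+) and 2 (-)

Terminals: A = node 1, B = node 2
Nodal analysis, taking node 2 as the 0 V reference.
Source V1 fixes V_0 = 9 V.
KCL at each unknown node (sum of currents leaving = 0; resistances in Ω):
  Node 1: (V_1 - 9)/40 + (V_1 - 0)/100 = 0
Collecting terms: 0.035 × V_1 = 0.225  =>  V_1 = 6.429 V
I_R2 = (V_1 - V_2)/R2 = (6.429 - 0)/100 = 0.06429 A
P_R2 = I_R2² × R2 = (0.06429)² × 100 = 0.4133 W

Final answer: 0.4133 W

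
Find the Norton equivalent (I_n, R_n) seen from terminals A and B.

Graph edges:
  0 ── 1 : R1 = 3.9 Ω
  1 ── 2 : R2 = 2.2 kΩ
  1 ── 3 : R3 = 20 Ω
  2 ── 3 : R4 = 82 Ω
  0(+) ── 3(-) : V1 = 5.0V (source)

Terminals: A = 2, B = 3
Find the Thévenin equivalent first; then I_n = V_th/R_th and R_n = R_th.
Step 1 — V_th is the open-circuit voltage V_A - V_B (nothing connected across the terminals).
Nodal analysis, taking node 3 as the 0 V reference.
Source V1 fixes V_0 = 5 V.
KCL at each unknown node (sum of currents leaving = 0; resistances in Ω):
  Node 1: (V_1 - 5)/3.9 + (V_1 - V_2)/2200 + (V_1 - 0)/20 = 0
  Node 2: (V_2 - V_1)/2200 + (V_2 - 0)/82 = 0
Collecting terms (coefficients in siemens):
  0.3069·V_1 - 0.0004545·V_2 = 1.282
  0.01265·V_2 - 0.0004545·V_1 = 0
Determinant D = (0.3069)(0.01265) - (-0.0004545)(-0.0004545) = 0.003882
V_1 = [(1.282)(0.01265) - (-0.0004545)(0)]/D = 4.178 V
V_2 = [(0.3069)(0) - (1.282)(-0.0004545)]/D = 0.1501 V
V_th = V_2 - V_3 = 0.1501 - 0 = 0.1501 V
Step 2 — R_th: zero the source — replace V1 by a short circuit (node 3 merges into node 0) — and find the resistance seen between A (node 2) and B (node 0).
Reduce the network between node 2 (A) and node 0 (B) by series/parallel combination:
  Rp1 = R1 ‖ R3 (parallel, both between nodes 0 and 1) = 1/(1/3.9 + 1/20) = 3.264 Ω
  Rs1 = R2 + Rp1 (series, joined only at node 1) = 2200 + 3.264 = 2203 Ω
  Rp2 = R4 ‖ Rs1 (parallel, both between nodes 0 and 2) = 1/(1/82 + 1/2203) = 79.06 Ω
R_th = 79.06 Ω
I_n = V_th/R_th = 0.1501/79.06 = 0.001899 A, and R_n = R_th = 79.06 Ω

Final answer: I_n = 0.001899 A, R_n = 79.06 Ω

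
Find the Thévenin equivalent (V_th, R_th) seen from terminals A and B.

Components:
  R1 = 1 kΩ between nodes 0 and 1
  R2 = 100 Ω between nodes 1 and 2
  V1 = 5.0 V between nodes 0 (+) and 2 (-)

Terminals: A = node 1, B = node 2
Step 1 — V_th is the open-circuit voltage V_A - V_B (nothing connected across the terminals).
Nodal analysis, taking node 2 as the 0 V reference.
Source V1 fixes V_0 = 5 V.
KCL at each unknown node (sum of currents leaving = 0; resistances in Ω):
  Node 1: (V_1 - 5)/1000 + (V_1 - 0)/100 = 0
Collecting terms: 0.011 × V_1 = 0.005  =>  V_1 = 0.4545 V
V_th = V_1 - V_2 = 0.4545 - 0 = 0.4545 V
Step 2 — R_th: zero the source — replace V1 by a short circuit (node 2 merges into node 0) — and find the resistance seen between A (node 1) and B (node 0).
Reduce the network between node 1 (A) and node 0 (B) by series/parallel combination:
  Rp1 = R1 ‖ R2 (parallel, both between nodes 0 and 1) = 1/(1/1000 + 1/100) = 90.91 Ω
R_th = 90.91 Ω

Final answer: V_th = 0.4545 V, R_th = 90.91 Ω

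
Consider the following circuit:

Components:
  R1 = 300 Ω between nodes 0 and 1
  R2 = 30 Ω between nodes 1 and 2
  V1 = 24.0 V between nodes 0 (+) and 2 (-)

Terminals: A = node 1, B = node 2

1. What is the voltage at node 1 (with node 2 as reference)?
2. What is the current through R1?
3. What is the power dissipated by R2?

Nodal analysis, taking node 2 as the 0 V reference.
Source V1 fixes V_0 = 24 V.
KCL at each unknown node (sum of currents leaving = 0; resistances in Ω):
  Node 1: (V_1 - 24)/300 + (V_1 - 0)/30 = 0
Collecting terms: 0.03667 × V_1 = 0.08  =>  V_1 = 2.182 V
Part 1:
  Read off the nodal solution: V_1 = 2.182 V
Part 2:
  I_R1 = (V_0 - V_1)/R1 = (24 - 2.182)/300 = 0.07273 A
  Magnitude: I_R1 = 0.07273 A
Part 3:
  I_R2 = (V_1 - V_2)/R2 = (2.182 - 0)/30 = 0.07273 A
  P_R2 = I_R2² × R2 = (0.07273)² × 30 = 0.1587 W

Final answers:
1. V_1 = 2.182 V
2. I_R1 = 0.07273 A
3. P_R2 = 0.1587 W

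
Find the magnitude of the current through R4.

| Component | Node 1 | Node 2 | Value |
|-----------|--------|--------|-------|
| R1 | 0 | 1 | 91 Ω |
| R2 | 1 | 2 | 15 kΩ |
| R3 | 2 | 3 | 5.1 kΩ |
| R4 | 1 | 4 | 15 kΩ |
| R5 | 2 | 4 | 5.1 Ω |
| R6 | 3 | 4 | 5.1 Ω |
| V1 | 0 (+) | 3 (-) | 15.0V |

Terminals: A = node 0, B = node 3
Nodal analysis, taking node 3 as the 0 V reference.
Source V1 fixes V_0 = 15 V.
KCL at each unknown node (sum of currents leaving = 0; resistances in Ω):
  Node 1: (V_1 - 15)/91 + (V_1 - V_2)/15000 + (V_1 - V_4)/15000 = 0
  Node 2: (V_2 - V_1)/15000 + (V_2 - 0)/5100 + (V_2 - V_4)/5.1 = 0
  Node 4: (V_4 - V_1)/15000 + (V_4 - V_2)/5.1 + (V_4 - 0)/5.1 = 0
Collecting terms (coefficients in siemens):
  0.01112·V_1 - 0.00006667·V_2 - 0.00006667·V_4 = 0.1648
  0.1963·V_2 - 0.00006667·V_1 - 0.1961·V_4 = 0
  0.3922·V_4 - 0.00006667·V_1 - 0.1961·V_2 = 0
Solving these 3 simultaneous equations (Gaussian elimination) gives:
  V_1 = 14.82 V, V_2 = 0.01507 V, V_4 = 0.01005 V
I_R4 = (V_1 - V_4)/R4 = (14.82 - 0.01005)/15000 = 0.0009874 A
|I_R4| = 0.0009874 A

Final answer: |I_R4| = 0.0009874 A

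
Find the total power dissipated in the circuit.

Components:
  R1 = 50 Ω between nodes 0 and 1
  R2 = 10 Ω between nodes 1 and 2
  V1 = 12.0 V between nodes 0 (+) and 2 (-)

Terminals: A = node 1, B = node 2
Nodal analysis, taking node 2 as the 0 V reference.
Source V1 fixes V_0 = 12 V.
KCL at each unknown node (sum of currents leaving = 0; resistances in Ω):
  Node 1: (V_1 - 12)/50 + (V_1 - 0)/10 = 0
Collecting terms: 0.12 × V_1 = 0.24  =>  V_1 = 2 V
Power in each resistor, P = (ΔV)²/R:
  P_R1 = (12 - 2)²/50 = 2 W
  P_R2 = (2 - 0)²/10 = 0.4 W
P_total = P_R1 + P_R2 = 2.4 W

Final answer: 2.4 W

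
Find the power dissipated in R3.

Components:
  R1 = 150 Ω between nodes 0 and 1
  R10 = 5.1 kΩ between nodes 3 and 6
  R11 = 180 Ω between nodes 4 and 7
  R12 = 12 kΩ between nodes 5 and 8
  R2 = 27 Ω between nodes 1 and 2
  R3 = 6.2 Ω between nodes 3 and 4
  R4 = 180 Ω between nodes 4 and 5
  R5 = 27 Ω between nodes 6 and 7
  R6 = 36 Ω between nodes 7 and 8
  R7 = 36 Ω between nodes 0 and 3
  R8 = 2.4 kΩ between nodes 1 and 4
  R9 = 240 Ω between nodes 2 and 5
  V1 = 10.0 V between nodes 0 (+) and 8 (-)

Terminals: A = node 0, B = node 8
Nodal analysis, taking node 8 as the 0 V reference.
Source V1 fixes V_0 = 10 V.
KCL at each unknown node (sum of currents leaving = 0; resistances in Ω):
  Node 1: (V_1 - 10)/150 + (V_1 - V_2)/27 + (V_1 - V_4)/2400 = 0
  Node 2: (V_2 - V_1)/27 + (V_2 - V_5)/240 = 0
  Node 3: (V_3 - V_4)/6.2 + (V_3 - 10)/36 + (V_3 - V_6)/5100 = 0
  Node 4: (V_4 - V_3)/6.2 + (V_4 - V_5)/180 + (V_4 - V_1)/2400 + (V_4 - V_7)/180 = 0
  Node 5: (V_5 - V_4)/180 + (V_5 - V_2)/240 + (V_5 - 0)/12000 = 0
  Node 6: (V_6 - V_7)/27 + (V_6 - V_3)/5100 = 0
  Node 7: (V_7 - V_6)/27 + (V_7 - 0)/36 + (V_7 - V_4)/180 = 0
Collecting terms (coefficients in siemens):
  0.04412·V_1 - 0.03704·V_2 - 0.0004167·V_4 = 0.06667
  0.0412·V_2 - 0.03704·V_1 - 0.004167·V_5 = 0
  0.1893·V_3 - 0.1613·V_4 - 0.0001961·V_6 = 0.2778
  0.1728·V_4 - 0.0004167·V_1 - 0.1613·V_3 - 0.005556·V_5 - 0.005556·V_7 = 0
  0.009806·V_5 - 0.004167·V_2 - 0.005556·V_4 = 0
  0.03723·V_6 - 0.0001961·V_3 - 0.03704·V_7 = 0
  0.07037·V_7 - 0.005556·V_4 - 0.03704·V_6 = 0
Solving these 7 simultaneous equations (Gaussian elimination) gives:
  V_1 = 9.518 V, V_2 = 9.444 V, V_3 = 8.644 V, V_4 = 8.419 V
  V_5 = 8.783 V, V_6 = 1.483 V, V_7 = 1.445 V
I_R3 = (V_3 - V_4)/R3 = (8.644 - 8.419)/6.2 = 0.03626 A
P_R3 = I_R3² × R3 = (0.03626)² × 6.2 = 0.008153 W

Final answer: 0.008153 W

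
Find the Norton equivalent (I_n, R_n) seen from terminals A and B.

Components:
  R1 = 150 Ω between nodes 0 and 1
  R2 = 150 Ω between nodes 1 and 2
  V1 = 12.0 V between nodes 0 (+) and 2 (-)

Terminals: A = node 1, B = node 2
Find the Thévenin equivalent first; then I_n = V_th/R_th and R_n = R_th.
Step 1 — V_th is the open-circuit voltage V_A - V_B (nothing connected across the terminals).
Nodal analysis, taking node 2 as the 0 V reference.
Source V1 fixes V_0 = 12 V.
KCL at each unknown node (sum of currents leaving = 0; resistances in Ω):
  Node 1: (V_1 - 12)/150 + (V_1 - 0)/150 = 0
Collecting terms: 0.01333 × V_1 = 0.08  =>  V_1 = 6 V
V_th = V_1 - V_2 = 6 - 0 = 6 V
Step 2 — R_th: zero the source — replace V1 by a short circuit (node 2 merges into node 0) — and find the resistance seen between A (node 1) and B (node 0).
Reduce the network between node 1 (A) and node 0 (B) by series/parallel combination:
  Rp1 = R1 ‖ R2 (parallel, both between nodes 0 and 1) = 1/(1/150 + 1/150) = 75 Ω
R_th = 75 Ω
I_n = V_th/R_th = 6/75 = 0.08 A, and R_n = R_th = 75 Ω

Final answer: I_n = 0.08 A, R_n = 75 Ω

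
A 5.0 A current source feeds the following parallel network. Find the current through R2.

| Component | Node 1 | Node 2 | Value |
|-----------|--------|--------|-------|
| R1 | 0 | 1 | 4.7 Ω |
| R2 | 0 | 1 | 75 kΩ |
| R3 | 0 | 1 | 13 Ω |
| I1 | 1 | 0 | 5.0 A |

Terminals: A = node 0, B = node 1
All resistors sit directly between nodes 0 and 1, so they are in parallel and share one voltage V; the full source current 5 A splits among them.
1/R_par = 1/4.7 + 1/75000 + 1/13 = 0.2897 S  =>  R_par = 3.452 Ω
V = I × R_par = 5 × 3.452 = 17.26 V
I_R2 = V/R2 = 17.26/75000 = 0.0002301 A

Final answer: 0.0002301 A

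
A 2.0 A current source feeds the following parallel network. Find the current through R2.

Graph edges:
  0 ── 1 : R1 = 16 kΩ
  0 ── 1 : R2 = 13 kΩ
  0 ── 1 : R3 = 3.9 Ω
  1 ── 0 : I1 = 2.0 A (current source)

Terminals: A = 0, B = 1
All resistors sit directly between nodes 0 and 1, so they are in parallel and share one voltage V; the full source current 2 A splits among them.
1/R_par = 1/16000 + 1/13000 + 1/3.9 = 0.2565 S  =>  R_par = 3.898 Ω
V = I × R_par = 2 × 3.898 = 7.796 V
I_R2 = V/R2 = 7.796/13000 = 0.0005997 A

Final answer: 0.0005997 A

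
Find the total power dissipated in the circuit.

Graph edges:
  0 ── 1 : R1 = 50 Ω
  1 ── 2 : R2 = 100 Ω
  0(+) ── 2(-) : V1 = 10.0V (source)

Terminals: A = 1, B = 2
Nodal analysis, taking node 2 as the 0 V reference.
Source V1 fixes V_0 = 10 V.
KCL at each unknown node (sum of currents leaving = 0; resistances in Ω):
  Node 1: (V_1 - 10)/50 + (V_1 - 0)/100 = 0
Collecting terms: 0.03 × V_1 = 0.2  =>  V_1 = 6.667 V
Power in each resistor, P = (ΔV)²/R:
  P_R1 = (10 - 6.667)²/50 = 0.2222 W
  P_R2 = (6.667 - 0)²/100 = 0.4444 W
P_total = P_R1 + P_R2 = 0.6667 W

Final answer: 0.6667 W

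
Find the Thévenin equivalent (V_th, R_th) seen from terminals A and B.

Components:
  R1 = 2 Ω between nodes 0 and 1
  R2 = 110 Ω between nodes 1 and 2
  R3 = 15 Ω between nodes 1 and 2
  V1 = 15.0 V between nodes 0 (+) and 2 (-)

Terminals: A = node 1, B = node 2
Step 1 — V_th is the open-circuit voltage V_A - V_B (nothing connected across the terminals).
Nodal analysis, taking node 2 as the 0 V reference.
Source V1 fixes V_0 = 15 V.
KCL at each unknown node (sum of currents leaving = 0; resistances in Ω):
  Node 1: (V_1 - 15)/2 + (V_1 - 0)/110 + (V_1 - 0)/15 = 0
Collecting terms: 0.5758 × V_1 = 7.5  =>  V_1 = 13.03 V
V_th = V_1 - V_2 = 13.03 - 0 = 13.03 V
Step 2 — R_th: zero the source — replace V1 by a short circuit (node 2 merges into node 0) — and find the resistance seen between A (node 1) and B (node 0).
Reduce the network between node 1 (A) and node 0 (B) by series/parallel combination:
  Rp1 = R1 ‖ R2 ‖ R3 (parallel, all between nodes 0 and 1) = 1/(1/2 + 1/110 + 1/15) = 1.737 Ω
R_th = 1.737 Ω

Final answer: V_th = 13.03 V, R_th = 1.737 Ω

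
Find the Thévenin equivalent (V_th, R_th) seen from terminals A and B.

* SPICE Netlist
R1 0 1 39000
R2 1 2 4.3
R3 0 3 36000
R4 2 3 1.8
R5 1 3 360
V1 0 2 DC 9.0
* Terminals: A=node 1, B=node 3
Step 1 — V_th is the open-circuit voltage V_A - V_B (nothing connected across the terminals).
Nodal analysis, taking node 2 as the 0 V reference.
Source V1 fixes V_0 = 9 V.
KCL at each unknown node (sum of currents leaving = 0; resistances in Ω):
  Node 1: (V_1 - 9)/39000 + (V_1 - 0)/4.3 + (V_1 - V_3)/360 = 0
  Node 3: (V_3 - 9)/36000 + (V_3 - 0)/1.8 + (V_3 - V_1)/360 = 0
Collecting terms (coefficients in siemens):
  0.2354·V_1 - 0.002778·V_3 = 0.0002308
  0.5584·V_3 - 0.002778·V_1 = 0.00025
Determinant D = (0.2354)(0.5584) - (-0.002778)(-0.002778) = 0.1314
V_1 = [(0.0002308)(0.5584) - (-0.002778)(0.00025)]/D = 0.0009858 V
V_3 = [(0.2354)(0.00025) - (0.0002308)(-0.002778)]/D = 0.0004526 V
V_th = V_1 - V_3 = 0.0009858 - 0.0004526 = 0.0005332 V
Step 2 — R_th: zero the source — replace V1 by a short circuit (node 2 merges into node 0) — and find the resistance seen between A (node 1) and B (node 3).
Reduce the network between node 1 (A) and node 3 (B) by series/parallel combination:
  Rp1 = R1 ‖ R2 (parallel, both between nodes 0 and 1) = 1/(1/39000 + 1/4.3) = 4.3 Ω
  Rp2 = R3 ‖ R4 (parallel, both between nodes 0 and 3) = 1/(1/36000 + 1/1.8) = 1.8 Ω
  Rs1 = Rp1 + Rp2 (series, joined only at node 0) = 4.3 + 1.8 = 6.099 Ω
  Rp3 = R5 ‖ Rs1 (parallel, both between nodes 1 and 3) = 1/(1/360 + 1/6.099) = 5.998 Ω
R_th = 5.998 Ω

Final answer: V_th = 0.0005332 V, R_th = 5.998 Ω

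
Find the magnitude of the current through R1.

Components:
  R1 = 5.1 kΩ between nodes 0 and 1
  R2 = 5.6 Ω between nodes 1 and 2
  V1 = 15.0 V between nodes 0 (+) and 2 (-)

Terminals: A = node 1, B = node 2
Nodal analysis, taking node 2 as the 0 V reference.
Source V1 fixes V_0 = 15 V.
KCL at each unknown node (sum of currents leaving = 0; resistances in Ω):
  Node 1: (V_1 - 15)/5100 + (V_1 - 0)/5.6 = 0
Collecting terms: 0.1788 × V_1 = 0.002941  =>  V_1 = 0.01645 V
I_R1 = (V_0 - V_1)/R1 = (15 - 0.01645)/5100 = 0.002938 A
|I_R1| = 0.002938 A

Final answer: |I_R1| = 0.002938 A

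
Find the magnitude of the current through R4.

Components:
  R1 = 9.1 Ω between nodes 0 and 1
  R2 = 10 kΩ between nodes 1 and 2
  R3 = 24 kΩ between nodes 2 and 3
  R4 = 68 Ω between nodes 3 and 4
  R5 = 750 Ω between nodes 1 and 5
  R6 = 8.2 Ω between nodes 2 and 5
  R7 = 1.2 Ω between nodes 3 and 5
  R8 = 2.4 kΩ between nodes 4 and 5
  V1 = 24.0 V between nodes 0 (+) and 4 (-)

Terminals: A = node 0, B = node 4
Nodal analysis, taking node 4 as the 0 V reference.
Source V1 fixes V_0 = 24 V.
KCL at each unknown node (sum of currents leaving = 0; resistances in Ω):
  Node 1: (V_1 - 24)/9.1 + (V_1 - V_2)/10000 + (V_1 - V_5)/750 = 0
  Node 2: (V_2 - V_1)/10000 + (V_2 - V_3)/24000 + (V_2 - V_5)/8.2 = 0
  Node 3: (V_3 - V_2)/24000 + (V_3 - 0)/68 + (V_3 - V_5)/1.2 = 0
  Node 5: (V_5 - V_1)/750 + (V_5 - V_2)/8.2 + (V_5 - V_3)/1.2 + (V_5 - 0)/2400 = 0
Collecting terms (coefficients in siemens):
  0.1113·V_1 - 0.0001·V_2 - 0.001333·V_5 = 2.637
  0.1221·V_2 - 0.0001·V_1 - 0.00004167·V_3 - 0.122·V_5 = 0
  0.8481·V_3 - 0.00004167·V_2 - 0.8333·V_5 = 0
  0.957·V_5 - 0.001333·V_1 - 0.122·V_2 - 0.8333·V_3 = 0
Solving these 4 simultaneous equations (Gaussian elimination) gives:
  V_1 = 23.72 V, V_2 = 2.103 V, V_3 = 2.049 V, V_5 = 2.085 V
I_R4 = (V_3 - V_4)/R4 = (2.049 - 0)/68 = 0.03014 A
|I_R4| = 0.03014 A

Final answer: |I_R4| = 0.03014 A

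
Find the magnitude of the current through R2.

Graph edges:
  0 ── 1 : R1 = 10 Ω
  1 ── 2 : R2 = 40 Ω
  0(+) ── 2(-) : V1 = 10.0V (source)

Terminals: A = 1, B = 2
Nodal analysis, taking node 2 as the 0 V reference.
Source V1 fixes V_0 = 10 V.
KCL at each unknown node (sum of currents leaving = 0; resistances in Ω):
  Node 1: (V_1 - 10)/10 + (V_1 - 0)/40 = 0
Collecting terms: 0.125 × V_1 = 1  =>  V_1 = 8 V
I_R2 = (V_1 - V_2)/R2 = (8 - 0)/40 = 0.2 A
|I_R2| = 0.2 A

Final answer: |I_R2| = 0.2 A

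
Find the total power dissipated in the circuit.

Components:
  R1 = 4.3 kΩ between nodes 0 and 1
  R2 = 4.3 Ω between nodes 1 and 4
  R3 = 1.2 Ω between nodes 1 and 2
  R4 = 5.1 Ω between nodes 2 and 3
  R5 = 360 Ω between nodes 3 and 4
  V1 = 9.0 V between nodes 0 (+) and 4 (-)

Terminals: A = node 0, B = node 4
Nodal analysis, taking node 4 as the 0 V reference.
Source V1 fixes V_0 = 9 V.
KCL at each unknown node (sum of currents leaving = 0; resistances in Ω):
  Node 1: (V_1 - 9)/4300 + (V_1 - 0)/4.3 + (V_1 - V_2)/1.2 = 0
  Node 2: (V_2 - V_1)/1.2 + (V_2 - V_3)/5.1 = 0
  Node 3: (V_3 - V_2)/5.1 + (V_3 - 0)/360 = 0
Collecting terms (coefficients in siemens):
  1.066·V_1 - 0.8333·V_2 = 0.002093
  1.029·V_2 - 0.8333·V_1 - 0.1961·V_3 = 0
  0.1989·V_3 - 0.1961·V_2 = 0
Solving these 3 simultaneous equations (Gaussian elimination) gives:
  V_1 = 0.008887 V, V_2 = 0.008858 V, V_3 = 0.008734 V
Power in each resistor, P = (ΔV)²/R:
  P_R1 = (9 - 0.008887)²/4300 = 0.0188 W
  P_R2 = (0.008887 - 0)²/4.3 = 0.00001837 W
  P_R3 = (0.008887 - 0.008858)²/1.2 = 0.0000000007063 W
  P_R4 = (0.008858 - 0.008734)²/5.1 = 0.000000003002 W
  P_R5 = (0.008734 - 0)²/360 = 0.0000002119 W
P_total = P_R1 + P_R2 + P_R3 + P_R4 + P_R5 = 0.01882 W

Final answer: 0.01882 W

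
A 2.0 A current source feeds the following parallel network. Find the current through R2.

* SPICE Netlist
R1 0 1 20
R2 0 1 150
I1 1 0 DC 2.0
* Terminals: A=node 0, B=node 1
All resistors sit directly between nodes 0 and 1, so they are in parallel and share one voltage V; the full source current 2 A splits among them.
1/R_par = 1/20 + 1/150 = 0.05667 S  =>  R_par = 17.65 Ω
V = I × R_par = 2 × 17.65 = 35.29 V
I_R2 = V/R2 = 35.29/150 = 0.2353 A

Final answer: 0.2353 A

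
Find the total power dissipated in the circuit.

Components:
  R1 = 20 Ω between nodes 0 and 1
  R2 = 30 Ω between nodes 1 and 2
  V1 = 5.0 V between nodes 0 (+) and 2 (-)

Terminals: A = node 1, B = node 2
Nodal analysis, taking node 2 as the 0 V reference.
Source V1 fixes V_0 = 5 V.
KCL at each unknown node (sum of currents leaving = 0; resistances in Ω):
  Node 1: (V_1 - 5)/20 + (V_1 - 0)/30 = 0
Collecting terms: 0.08333 × V_1 = 0.25  =>  V_1 = 3 V
Power in each resistor, P = (ΔV)²/R:
  P_R1 = (5 - 3)²/20 = 0.2 W
  P_R2 = (3 - 0)²/30 = 0.3 W
P_total = P_R1 + P_R2 = 0.5 W

Final answer: 0.5 W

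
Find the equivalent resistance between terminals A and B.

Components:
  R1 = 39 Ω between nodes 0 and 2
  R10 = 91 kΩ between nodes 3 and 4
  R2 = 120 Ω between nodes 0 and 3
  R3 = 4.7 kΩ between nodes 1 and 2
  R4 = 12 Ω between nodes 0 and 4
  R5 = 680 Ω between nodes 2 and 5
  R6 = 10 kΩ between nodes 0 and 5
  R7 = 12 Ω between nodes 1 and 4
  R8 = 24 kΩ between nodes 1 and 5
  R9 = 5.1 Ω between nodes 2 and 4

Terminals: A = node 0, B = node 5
The network is not a plain series/parallel combination. Inject a 1 A test current into terminal A (node 0) and return it from terminal B (node 5); then R_eq = V_A / (1 A).
Nodal analysis, taking node 5 as the 0 V reference.
Current source I_test pushes 1 A into node 0 and draws it out of node 5.
KCL at each unknown node (sum of currents leaving = 0; resistances in Ω):
  Node 0: (V_0 - V_2)/39 + (V_0 - V_3)/120 + (V_0 - V_4)/12 + (V_0 - 0)/10000 - 1 = 0
  Node 1: (V_1 - V_2)/4700 + (V_1 - V_4)/12 + (V_1 - 0)/24000 = 0
  Node 2: (V_2 - V_0)/39 + (V_2 - V_1)/4700 + (V_2 - 0)/680 + (V_2 - V_4)/5.1 = 0
  Node 3: (V_3 - V_0)/120 + (V_3 - V_4)/91000 = 0
  Node 4: (V_4 - V_0)/12 + (V_4 - V_1)/12 + (V_4 - V_2)/5.1 + (V_4 - V_3)/91000 = 0
Collecting terms (coefficients in siemens):
  0.1174·V_0 - 0.02564·V_2 - 0.008333·V_3 - 0.08333·V_4 = 1
  0.08359·V_1 - 0.0002128·V_2 - 0.08333·V_4 = 0
  0.2234·V_2 - 0.02564·V_0 - 0.0002128·V_1 - 0.1961·V_4 = 0
  0.008344·V_3 - 0.008333·V_0 - 0.00001099·V_4 = 0
  0.3628·V_4 - 0.08333·V_0 - 0.08333·V_1 - 0.1961·V_2 - 0.00001099·V_3 = 0
Solving these 5 simultaneous equations (Gaussian elimination) gives:
  V_0 = 630.5 V, V_1 = 622.4 V, V_2 = 619.5 V, V_3 = 630.5 V
  V_4 = 622.7 V
R_eq = V_0 / 1 A = 630.5 Ω

Final answer: 630.5 Ω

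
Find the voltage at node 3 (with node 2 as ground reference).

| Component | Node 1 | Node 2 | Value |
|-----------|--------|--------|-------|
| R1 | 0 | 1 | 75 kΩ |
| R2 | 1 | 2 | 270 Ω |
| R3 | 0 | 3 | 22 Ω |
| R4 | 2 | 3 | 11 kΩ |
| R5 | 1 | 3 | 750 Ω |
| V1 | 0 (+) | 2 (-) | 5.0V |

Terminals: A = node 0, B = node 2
Nodal analysis, taking node 2 as the 0 V reference.
Source V1 fixes V_0 = 5 V.
KCL at each unknown node (sum of currents leaving = 0; resistances in Ω):
  Node 1: (V_1 - 5)/75000 + (V_1 - 0)/270 + (V_1 - V_3)/750 = 0
  Node 3: (V_3 - 5)/22 + (V_3 - 0)/11000 + (V_3 - V_1)/750 = 0
Collecting terms (coefficients in siemens):
  0.00505·V_1 - 0.001333·V_3 = 0.00006667
  0.04688·V_3 - 0.001333·V_1 = 0.2273
Determinant D = (0.00505)(0.04688) - (-0.001333)(-0.001333) = 0.000235
V_1 = [(0.00006667)(0.04688) - (-0.001333)(0.2273)]/D = 1.303 V
V_3 = [(0.00505)(0.2273) - (0.00006667)(-0.001333)]/D = 4.885 V
The requested potential is V_3 = 4.885 V.

Final answer: V_3 = 4.885 V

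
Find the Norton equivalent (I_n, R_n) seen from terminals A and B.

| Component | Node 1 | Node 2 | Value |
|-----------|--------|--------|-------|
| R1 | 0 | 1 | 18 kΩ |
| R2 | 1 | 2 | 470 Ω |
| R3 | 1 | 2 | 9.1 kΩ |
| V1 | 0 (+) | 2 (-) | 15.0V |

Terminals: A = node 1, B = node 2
Find the Thévenin equivalent first; then I_n = V_th/R_th and R_n = R_th.
Step 1 — V_th is the open-circuit voltage V_A - V_B (nothing connected across the terminals).
Nodal analysis, taking node 2 as the 0 V reference.
Source V1 fixes V_0 = 15 V.
KCL at each unknown node (sum of currents leaving = 0; resistances in Ω):
  Node 1: (V_1 - 15)/18000 + (V_1 - 0)/470 + (V_1 - 0)/9100 = 0
Collecting terms: 0.002293 × V_1 = 0.0008333  =>  V_1 = 0.3634 V
V_th = V_1 - V_2 = 0.3634 - 0 = 0.3634 V
Step 2 — R_th: zero the source — replace V1 by a short circuit (node 2 merges into node 0) — and find the resistance seen between A (node 1) and B (node 0).
Reduce the network between node 1 (A) and node 0 (B) by series/parallel combination:
  Rp1 = R1 ‖ R2 ‖ R3 (parallel, all between nodes 0 and 1) = 1/(1/18000 + 1/470 + 1/9100) = 436.1 Ω
R_th = 436.1 Ω
I_n = V_th/R_th = 0.3634/436.1 = 0.0008333 A, and R_n = R_th = 436.1 Ω

Final answer: I_n = 0.0008333 A, R_n = 436.1 Ω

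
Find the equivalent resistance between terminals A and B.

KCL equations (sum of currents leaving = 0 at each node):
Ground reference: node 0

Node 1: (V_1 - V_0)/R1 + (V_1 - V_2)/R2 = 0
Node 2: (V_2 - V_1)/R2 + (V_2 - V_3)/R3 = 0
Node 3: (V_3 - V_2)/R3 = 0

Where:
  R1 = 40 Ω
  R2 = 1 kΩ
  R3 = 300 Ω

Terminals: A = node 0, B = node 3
Reduce the network between node 0 (A) and node 3 (B) by series/parallel combination:
  Rs1 = R1 + R2 (series, joined only at node 1) = 40 + 1000 = 1040 Ω
  Rs2 = R3 + Rs1 (series, joined only at node 2) = 300 + 1040 = 1340 Ω
R_eq = 1.34 kΩ

Final answer: 1.34 kΩ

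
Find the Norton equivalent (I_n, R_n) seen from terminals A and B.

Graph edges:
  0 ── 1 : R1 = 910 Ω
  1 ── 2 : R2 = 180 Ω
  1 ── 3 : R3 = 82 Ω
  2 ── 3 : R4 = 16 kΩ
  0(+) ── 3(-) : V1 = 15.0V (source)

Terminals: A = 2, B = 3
Find the Thévenin equivalent first; then I_n = V_th/R_th and R_n = R_th.
Step 1 — V_th is the open-circuit voltage V_A - V_B (nothing connected across the terminals).
Nodal analysis, taking node 3 as the 0 V reference.
Source V1 fixes V_0 = 15 V.
KCL at each unknown node (sum of currents leaving = 0; resistances in Ω):
  Node 1: (V_1 - 15)/910 + (V_1 - V_2)/180 + (V_1 - 0)/82 = 0
  Node 2: (V_2 - V_1)/180 + (V_2 - 0)/16000 = 0
Collecting terms (coefficients in siemens):
  0.01885·V_1 - 0.005556·V_2 = 0.01648
  0.005618·V_2 - 0.005556·V_1 = 0
Determinant D = (0.01885)(0.005618) - (-0.005556)(-0.005556) = 0.00007503
V_1 = [(0.01648)(0.005618) - (-0.005556)(0)]/D = 1.234 V
V_2 = [(0.01885)(0) - (0.01648)(-0.005556)]/D = 1.22 V
V_th = V_2 - V_3 = 1.22 - 0 = 1.22 V
Step 2 — R_th: zero the source — replace V1 by a short circuit (node 3 merges into node 0) — and find the resistance seen between A (node 2) and B (node 0).
Reduce the network between node 2 (A) and node 0 (B) by series/parallel combination:
  Rp1 = R1 ‖ R3 (parallel, both between nodes 0 and 1) = 1/(1/910 + 1/82) = 75.22 Ω
  Rs1 = R2 + Rp1 (series, joined only at node 1) = 180 + 75.22 = 255.2 Ω
  Rp2 = R4 ‖ Rs1 (parallel, both between nodes 0 and 2) = 1/(1/16000 + 1/255.2) = 251.2 Ω
R_th = 251.2 Ω
I_n = V_th/R_th = 1.22/251.2 = 0.004858 A, and R_n = R_th = 251.2 Ω

Final answer: I_n = 0.004858 A, R_n = 251.2 Ω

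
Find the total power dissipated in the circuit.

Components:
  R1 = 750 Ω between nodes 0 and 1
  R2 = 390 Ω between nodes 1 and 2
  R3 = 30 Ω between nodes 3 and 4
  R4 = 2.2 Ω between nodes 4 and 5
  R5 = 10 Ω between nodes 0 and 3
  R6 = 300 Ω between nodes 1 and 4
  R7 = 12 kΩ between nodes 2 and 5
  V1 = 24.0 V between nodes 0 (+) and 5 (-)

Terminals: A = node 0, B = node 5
Nodal analysis, taking node 5 as the 0 V reference.
Source V1 fixes V_0 = 24 V.
KCL at each unknown node (sum of currents leaving = 0; resistances in Ω):
  Node 1: (V_1 - 24)/750 + (V_1 - V_2)/390 + (V_1 - V_4)/300 = 0
  Node 2: (V_2 - V_1)/390 + (V_2 - 0)/12000 = 0
  Node 3: (V_3 - V_4)/30 + (V_3 - 24)/10 = 0
  Node 4: (V_4 - V_3)/30 + (V_4 - 0)/2.2 + (V_4 - V_1)/300 = 0
Collecting terms (coefficients in siemens):
  0.007231·V_1 - 0.002564·V_2 - 0.003333·V_4 = 0.032
  0.002647·V_2 - 0.002564·V_1 = 0
  0.1333·V_3 - 0.03333·V_4 = 2.4
  0.4912·V_4 - 0.003333·V_1 - 0.03333·V_3 = 0
Solving these 4 simultaneous equations (Gaussian elimination) gives:
  V_1 = 7.65 V, V_2 = 7.409 V, V_3 = 18.32 V, V_4 = 1.295 V
Power in each resistor, P = (ΔV)²/R:
  P_R1 = (24 - 7.65)²/750 = 0.3564 W
  P_R2 = (7.65 - 7.409)²/390 = 0.0001487 W
  P_R3 = (18.32 - 1.295)²/30 = 9.666 W
  P_R4 = (1.295 - 0)²/2.2 = 0.7627 W
  P_R5 = (24 - 18.32)²/10 = 3.222 W
  P_R6 = (7.65 - 1.295)²/300 = 0.1346 W
  P_R7 = (7.409 - 0)²/12000 = 0.004575 W
P_total = P_R1 + P_R2 + P_R3 + P_R4 + P_R5 + P_R6 + P_R7 = 14.15 W

Final answer: 14.15 W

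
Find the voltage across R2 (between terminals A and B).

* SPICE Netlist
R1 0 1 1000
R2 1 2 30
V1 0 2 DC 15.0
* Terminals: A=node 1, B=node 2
R1 and R2 are in series across V1 (node 0 → node 1 → node 2), and the output A–B is taken across R2, so this is a voltage divider.
Series current: I = V1/(R1 + R2) = 15/(1000 + 30) = 15/1030 = 0.01456 A
V_R2 = I × R2 = V1 × R2/(R1 + R2) = 15 × 30/1030 = 0.4369 V

Final answer: 0.4369 V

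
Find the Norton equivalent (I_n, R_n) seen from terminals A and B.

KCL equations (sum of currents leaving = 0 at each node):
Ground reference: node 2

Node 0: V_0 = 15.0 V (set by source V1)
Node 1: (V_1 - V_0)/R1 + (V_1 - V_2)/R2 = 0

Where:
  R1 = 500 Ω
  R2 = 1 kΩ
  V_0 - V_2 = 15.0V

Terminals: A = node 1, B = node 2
Find the Thévenin equivalent first; then I_n = V_th/R_th and R_n = R_th.
Step 1 — V_th is the open-circuit voltage V_A - V_B (nothing connected across the terminals).
Nodal analysis, taking node 2 as the 0 V reference.
Source V1 fixes V_0 = 15 V.
KCL at each unknown node (sum of currents leaving = 0; resistances in Ω):
  Node 1: (V_1 - 15)/500 + (V_1 - 0)/1000 = 0
Collecting terms: 0.003 × V_1 = 0.03  =>  V_1 = 10 V
V_th = V_1 - V_2 = 10 - 0 = 10 V
Step 2 — R_th: zero the source — replace V1 by a short circuit (node 2 merges into node 0) — and find the resistance seen between A (node 1) and B (node 0).
Reduce the network between node 1 (A) and node 0 (B) by series/parallel combination:
  Rp1 = R1 ‖ R2 (parallel, both between nodes 0 and 1) = 1/(1/500 + 1/1000) = 333.3 Ω
R_th = 333.3 Ω
I_n = V_th/R_th = 10/333.3 = 0.03 A, and R_n = R_th = 333.3 Ω

Final answer: I_n = 0.03 A, R_n = 333.3 Ω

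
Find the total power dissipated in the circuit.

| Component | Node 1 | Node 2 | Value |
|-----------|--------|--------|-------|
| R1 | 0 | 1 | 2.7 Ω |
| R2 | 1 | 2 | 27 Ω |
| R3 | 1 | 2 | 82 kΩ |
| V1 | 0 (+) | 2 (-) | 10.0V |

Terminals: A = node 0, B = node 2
Nodal analysis, taking node 2 as the 0 V reference.
Source V1 fixes V_0 = 10 V.
KCL at each unknown node (sum of currents leaving = 0; resistances in Ω):
  Node 1: (V_1 - 10)/2.7 + (V_1 - 0)/27 + (V_1 - 0)/82000 = 0
Collecting terms: 0.4074 × V_1 = 3.704  =>  V_1 = 9.091 V
Power in each resistor, P = (ΔV)²/R:
  P_R1 = (10 - 9.091)²/2.7 = 0.3063 W
  P_R2 = (9.091 - 0)²/27 = 3.061 W
  P_R3 = (9.091 - 0)²/82000 = 0.001008 W
P_total = P_R1 + P_R2 + P_R3 = 3.368 W

Final answer: 3.368 W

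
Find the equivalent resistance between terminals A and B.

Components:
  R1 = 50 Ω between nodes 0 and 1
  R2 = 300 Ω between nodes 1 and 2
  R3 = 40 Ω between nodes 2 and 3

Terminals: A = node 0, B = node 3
Reduce the network between node 0 (A) and node 3 (B) by series/parallel combination:
  Rs1 = R1 + R2 (series, joined only at node 1) = 50 + 300 = 350 Ω
  Rs2 = R3 + Rs1 (series, joined only at node 2) = 40 + 350 = 390 Ω
R_eq = 390 Ω

Final answer: 390 Ω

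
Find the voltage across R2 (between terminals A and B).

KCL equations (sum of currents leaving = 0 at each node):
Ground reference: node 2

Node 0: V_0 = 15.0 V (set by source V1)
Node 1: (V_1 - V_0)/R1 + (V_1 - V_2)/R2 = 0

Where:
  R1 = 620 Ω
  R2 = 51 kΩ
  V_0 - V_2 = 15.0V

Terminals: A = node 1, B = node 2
R1 and R2 are in series across V1 (node 0 → node 1 → node 2), and the output A–B is taken across R2, so this is a voltage divider.
Series current: I = V1/(R1 + R2) = 15/(620 + 51000) = 15/51620 = 0.0002906 A
V_R2 = I × R2 = V1 × R2/(R1 + R2) = 15 × 51000/51620 = 14.82 V

Final answer: 14.82 V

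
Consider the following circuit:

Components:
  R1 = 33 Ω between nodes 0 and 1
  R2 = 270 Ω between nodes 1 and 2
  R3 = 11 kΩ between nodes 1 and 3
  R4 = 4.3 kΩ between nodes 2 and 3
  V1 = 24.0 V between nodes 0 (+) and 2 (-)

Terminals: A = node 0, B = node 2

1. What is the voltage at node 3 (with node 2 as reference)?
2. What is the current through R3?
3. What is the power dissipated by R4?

Nodal analysis, taking node 2 as the 0 V reference.
Source V1 fixes V_0 = 24 V.
KCL at each unknown node (sum of currents leaving = 0; resistances in Ω):
  Node 1: (V_1 - 24)/33 + (V_1 - 0)/270 + (V_1 - V_3)/11000 = 0
  Node 3: (V_3 - V_1)/11000 + (V_3 - 0)/4300 = 0
Collecting terms (coefficients in siemens):
  0.0341·V_1 - 0.00009091·V_3 = 0.7273
  0.0003235·V_3 - 0.00009091·V_1 = 0
Determinant D = (0.0341)(0.0003235) - (-0.00009091)(-0.00009091) = 0.00001102
V_1 = [(0.7273)(0.0003235) - (-0.00009091)(0)]/D = 21.35 V
V_3 = [(0.0341)(0) - (0.7273)(-0.00009091)]/D = 5.999 V
Part 1:
  Read off the nodal solution: V_3 = 5.999 V
Part 2:
  I_R3 = (V_1 - V_3)/R3 = (21.35 - 5.999)/11000 = 0.001395 A
  Magnitude: I_R3 = 0.001395 A
Part 3:
  I_R4 = (V_2 - V_3)/R4 = (0 - 5.999)/4300 = -0.001395 A
  P_R4 = I_R4² × R4 = (-0.001395)² × 4300 = 0.008369 W

Final answers:
1. V_3 = 5.999 V
2. I_R3 = 0.001395 A
3. P_R4 = 0.008369 W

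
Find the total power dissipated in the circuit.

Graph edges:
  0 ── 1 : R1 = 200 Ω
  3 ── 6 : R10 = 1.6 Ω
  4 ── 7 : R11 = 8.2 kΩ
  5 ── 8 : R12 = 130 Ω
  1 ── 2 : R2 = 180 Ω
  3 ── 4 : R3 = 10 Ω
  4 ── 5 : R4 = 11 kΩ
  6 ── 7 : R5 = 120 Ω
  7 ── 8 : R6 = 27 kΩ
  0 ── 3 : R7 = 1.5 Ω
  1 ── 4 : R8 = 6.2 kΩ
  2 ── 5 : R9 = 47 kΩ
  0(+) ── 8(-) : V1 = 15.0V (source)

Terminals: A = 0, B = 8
Nodal analysis, taking node 8 as the 0 V reference.
Source V1 fixes V_0 = 15 V.
KCL at each unknown node (sum of currents leaving = 0; resistances in Ω):
  Node 1: (V_1 - 15)/200 + (V_1 - V_2)/180 + (V_1 - V_4)/6200 = 0
  Node 2: (V_2 - V_1)/180 + (V_2 - V_5)/47000 = 0
  Node 3: (V_3 - V_4)/10 + (V_3 - 15)/1.5 + (V_3 - V_6)/1.6 = 0
  Node 4: (V_4 - V_3)/10 + (V_4 - V_5)/11000 + (V_4 - V_1)/6200 + (V_4 - V_7)/8200 = 0
  Node 5: (V_5 - V_4)/11000 + (V_5 - V_2)/47000 + (V_5 - 0)/130 = 0
  Node 6: (V_6 - V_7)/120 + (V_6 - V_3)/1.6 = 0
  Node 7: (V_7 - V_6)/120 + (V_7 - 0)/27000 + (V_7 - V_4)/8200 = 0
Collecting terms (coefficients in siemens):
  0.01072·V_1 - 0.005556·V_2 - 0.0001613·V_4 = 0.075
  0.005577·V_2 - 0.005556·V_1 - 0.00002128·V_5 = 0
  1.392·V_3 - 0.1·V_4 - 0.625·V_6 = 10
  0.1004·V_4 - 0.0001613·V_1 - 0.1·V_3 - 0.00009091·V_5 - 0.000122·V_7 = 0
  0.007804·V_5 - 0.00002128·V_2 - 0.00009091·V_4 = 0
  0.6333·V_6 - 0.625·V_3 - 0.008333·V_7 = 0
  0.008492·V_7 - 0.000122·V_4 - 0.008333·V_6 = 0
Solving these 7 simultaneous equations (Gaussian elimination) gives:
  V_1 = 14.94 V, V_2 = 14.88 V, V_3 = 15 V, V_4 = 14.98 V
  V_5 = 0.2151 V, V_6 = 15 V, V_7 = 14.93 V
Power in each resistor, P = (ΔV)²/R:
  P_R1 = (15 - 14.94)²/200 = 0.00001859 W
  P_R2 = (14.94 - 14.88)²/180 = 0.00001753 W
  P_R3 = (15 - 14.98)²/10 = 0.00001839 W
  P_R4 = (14.98 - 0.2151)²/11000 = 0.01983 W
  P_R5 = (15 - 14.93)²/120 = 0.00003584 W
  P_R6 = (14.93 - 0)²/27000 = 0.008256 W
  P_R7 = (15 - 15)²/1.5 = 0.000005431 W
  P_R8 = (14.94 - 14.98)²/6200 = 0.0000003203 W
  P_R9 = (14.88 - 0.2151)²/47000 = 0.004578 W
  P_R10 = (15 - 15)²/1.6 = 0.0000004779 W
  P_R11 = (14.98 - 14.93)²/8200 = 0.0000003412 W
  P_R12 = (0.2151 - 0)²/130 = 0.0003559 W
P_total = P_R1 + P_R2 + P_R3 + P_R4 + P_R5 + P_R6 + P_R7 + P_R8 + P_R9 + P_R10 + P_R11 + P_R12 = 0.03311 W

Final answer: 0.03311 W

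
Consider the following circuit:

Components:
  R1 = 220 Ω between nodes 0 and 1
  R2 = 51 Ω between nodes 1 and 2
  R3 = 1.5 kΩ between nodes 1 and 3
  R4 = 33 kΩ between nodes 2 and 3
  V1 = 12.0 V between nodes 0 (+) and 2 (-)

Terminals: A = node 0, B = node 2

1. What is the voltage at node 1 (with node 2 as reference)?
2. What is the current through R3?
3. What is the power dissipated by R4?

Nodal analysis, taking node 2 as the 0 V reference.
Source V1 fixes V_0 = 12 V.
KCL at each unknown node (sum of currents leaving = 0; resistances in Ω):
  Node 1: (V_1 - 12)/220 + (V_1 - 0)/51 + (V_1 - V_3)/1500 = 0
  Node 3: (V_3 - V_1)/1500 + (V_3 - 0)/33000 = 0
Collecting terms (coefficients in siemens):
  0.02482·V_1 - 0.0006667·V_3 = 0.05455
  0.000697·V_3 - 0.0006667·V_1 = 0
Determinant D = (0.02482)(0.000697) - (-0.0006667)(-0.0006667) = 0.00001685
V_1 = [(0.05455)(0.000697) - (-0.0006667)(0)]/D = 2.256 V
V_3 = [(0.02482)(0) - (0.05455)(-0.0006667)]/D = 2.158 V
Part 1:
  Read off the nodal solution: V_1 = 2.256 V
Part 2:
  I_R3 = (V_1 - V_3)/R3 = (2.256 - 2.158)/1500 = 0.00006538 A
  Magnitude: I_R3 = 0.00006538 A
Part 3:
  I_R4 = (V_2 - V_3)/R4 = (0 - 2.158)/33000 = -0.00006538 A
  P_R4 = I_R4² × R4 = (-0.00006538)² × 33000 = 0.0001411 W

Final answers:
1. V_1 = 2.256 V
2. I_R3 = 6.538e-05 A
3. P_R4 = 0.0001411 W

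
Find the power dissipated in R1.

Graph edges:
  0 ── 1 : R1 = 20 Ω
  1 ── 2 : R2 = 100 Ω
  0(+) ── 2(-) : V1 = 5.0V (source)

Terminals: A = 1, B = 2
Nodal analysis, taking node 2 as the 0 V reference.
Source V1 fixes V_0 = 5 V.
KCL at each unknown node (sum of currents leaving = 0; resistances in Ω):
  Node 1: (V_1 - 5)/20 + (V_1 - 0)/100 = 0
Collecting terms: 0.06 × V_1 = 0.25  =>  V_1 = 4.167 V
I_R1 = (V_0 - V_1)/R1 = (5 - 4.167)/20 = 0.04167 A
P_R1 = I_R1² × R1 = (0.04167)² × 20 = 0.03472 W

Final answer: 0.03472 W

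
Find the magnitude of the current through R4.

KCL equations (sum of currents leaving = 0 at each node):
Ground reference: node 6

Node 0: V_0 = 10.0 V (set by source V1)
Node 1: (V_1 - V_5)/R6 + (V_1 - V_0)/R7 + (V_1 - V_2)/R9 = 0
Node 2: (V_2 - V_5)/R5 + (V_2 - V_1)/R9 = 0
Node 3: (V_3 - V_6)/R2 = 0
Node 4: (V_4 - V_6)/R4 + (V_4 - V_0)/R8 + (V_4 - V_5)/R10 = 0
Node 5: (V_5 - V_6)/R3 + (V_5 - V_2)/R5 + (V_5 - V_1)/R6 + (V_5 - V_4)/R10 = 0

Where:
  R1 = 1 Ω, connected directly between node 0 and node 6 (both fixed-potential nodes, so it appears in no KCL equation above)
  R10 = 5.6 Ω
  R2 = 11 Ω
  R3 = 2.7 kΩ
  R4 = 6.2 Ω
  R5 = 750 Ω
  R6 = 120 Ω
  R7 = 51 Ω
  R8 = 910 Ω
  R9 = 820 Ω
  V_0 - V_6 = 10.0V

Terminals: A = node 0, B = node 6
Nodal analysis, taking node 6 as the 0 V reference.
Source V1 fixes V_0 = 10 V.
KCL at each unknown node (sum of currents leaving = 0; resistances in Ω):
  Node 1: (V_1 - V_5)/120 + (V_1 - 10)/51 + (V_1 - V_2)/820 = 0
  Node 2: (V_2 - V_5)/750 + (V_2 - V_1)/820 = 0
  Node 3: (V_3 - 0)/11 = 0
  Node 4: (V_4 - 0)/6.2 + (V_4 - 10)/910 + (V_4 - V_5)/5.6 = 0
  Node 5: (V_5 - 0)/2700 + (V_5 - V_2)/750 + (V_5 - V_1)/120 + (V_5 - V_4)/5.6 = 0
Collecting terms (coefficients in siemens):
  0.02916·V_1 - 0.00122·V_2 - 0.008333·V_5 = 0.1961
  0.002553·V_2 - 0.00122·V_1 - 0.001333·V_5 = 0
  0.09091·V_3 = 0
  0.341·V_4 - 0.1786·V_5 = 0.01099
  0.1886·V_5 - 0.008333·V_1 - 0.001333·V_2 - 0.1786·V_4 = 0
Solving these 5 simultaneous equations (Gaussian elimination) gives:
  V_1 = 7.092 V, V_2 = 3.772 V, V_3 = 0 V, V_4 = 0.4171 V
  V_5 = 0.7349 V
I_R4 = (V_4 - V_6)/R4 = (0.4171 - 0)/6.2 = 0.06728 A
|I_R4| = 0.06728 A

Final answer: |I_R4| = 0.06728 A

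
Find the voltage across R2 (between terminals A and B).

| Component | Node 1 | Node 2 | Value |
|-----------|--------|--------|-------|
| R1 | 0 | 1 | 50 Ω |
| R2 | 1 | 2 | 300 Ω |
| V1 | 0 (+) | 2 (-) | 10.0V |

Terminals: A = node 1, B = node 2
R1 and R2 are in series across V1 (node 0 → node 1 → node 2), and the output A–B is taken across R2, so this is a voltage divider.
Series current: I = V1/(R1 + R2) = 10/(50 + 300) = 10/350 = 0.02857 A
V_R2 = I × R2 = V1 × R2/(R1 + R2) = 10 × 300/350 = 8.571 V

Final answer: 8.571 V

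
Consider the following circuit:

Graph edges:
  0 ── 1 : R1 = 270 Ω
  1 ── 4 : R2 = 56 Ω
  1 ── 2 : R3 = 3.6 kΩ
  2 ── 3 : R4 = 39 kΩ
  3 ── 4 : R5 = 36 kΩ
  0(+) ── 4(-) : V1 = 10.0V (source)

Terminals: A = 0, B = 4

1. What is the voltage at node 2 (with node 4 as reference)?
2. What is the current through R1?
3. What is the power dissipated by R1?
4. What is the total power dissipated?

Nodal analysis, taking node 4 as the 0 V reference.
Source V1 fixes V_0 = 10 V.
KCL at each unknown node (sum of currents leaving = 0; resistances in Ω):
  Node 1: (V_1 - 10)/270 + (V_1 - 0)/56 + (V_1 - V_2)/3600 = 0
  Node 2: (V_2 - V_1)/3600 + (V_2 - V_3)/39000 = 0
  Node 3: (V_3 - V_2)/39000 + (V_3 - 0)/36000 = 0
Collecting terms (coefficients in siemens):
  0.02184·V_1 - 0.0002778·V_2 = 0.03704
  0.0003034·V_2 - 0.0002778·V_1 - 0.00002564·V_3 = 0
  0.00005342·V_3 - 0.00002564·V_2 = 0
Solving these 3 simultaneous equations (Gaussian elimination) gives:
  V_1 = 1.717 V, V_2 = 1.638 V, V_3 = 0.7863 V
Part 1:
  Read off the nodal solution: V_2 = 1.638 V
Part 2:
  I_R1 = (V_0 - V_1)/R1 = (10 - 1.717)/270 = 0.03068 A
  Magnitude: I_R1 = 0.03068 A
Part 3:
  I_R1 = (V_0 - V_1)/R1 = (10 - 1.717)/270 = 0.03068 A
  P_R1 = I_R1² × R1 = (0.03068)² × 270 = 0.2541 W
Part 4:
  Power in each resistor, P = (ΔV)²/R:
    P_R1 = (10 - 1.717)²/270 = 0.2541 W
    P_R2 = (1.717 - 0)²/56 = 0.05263 W
    P_R3 = (1.717 - 1.638)²/3600 = 0.000001717 W
    P_R4 = (1.638 - 0.7863)²/39000 = 0.00001861 W
    P_R5 = (0.7863 - 0)²/36000 = 0.00001717 W
  P_total = P_R1 + P_R2 + P_R3 + P_R4 + P_R5 = 0.3068 W

Final answers:
1. V_2 = 1.638 V
2. I_R1 = 0.03068 A
3. P_R1 = 0.2541 W
4. P_total = 0.3068 W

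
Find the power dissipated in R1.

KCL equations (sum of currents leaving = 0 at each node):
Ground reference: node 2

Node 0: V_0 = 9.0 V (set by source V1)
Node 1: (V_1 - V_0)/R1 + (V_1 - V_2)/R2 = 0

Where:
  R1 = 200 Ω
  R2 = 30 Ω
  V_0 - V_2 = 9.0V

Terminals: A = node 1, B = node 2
Nodal analysis, taking node 2 as the 0 V reference.
Source V1 fixes V_0 = 9 V.
KCL at each unknown node (sum of currents leaving = 0; resistances in Ω):
  Node 1: (V_1 - 9)/200 + (V_1 - 0)/30 = 0
Collecting terms: 0.03833 × V_1 = 0.045  =>  V_1 = 1.174 V
I_R1 = (V_0 - V_1)/R1 = (9 - 1.174)/200 = 0.03913 A
P_R1 = I_R1² × R1 = (0.03913)² × 200 = 0.3062 W

Final answer: 0.3062 W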